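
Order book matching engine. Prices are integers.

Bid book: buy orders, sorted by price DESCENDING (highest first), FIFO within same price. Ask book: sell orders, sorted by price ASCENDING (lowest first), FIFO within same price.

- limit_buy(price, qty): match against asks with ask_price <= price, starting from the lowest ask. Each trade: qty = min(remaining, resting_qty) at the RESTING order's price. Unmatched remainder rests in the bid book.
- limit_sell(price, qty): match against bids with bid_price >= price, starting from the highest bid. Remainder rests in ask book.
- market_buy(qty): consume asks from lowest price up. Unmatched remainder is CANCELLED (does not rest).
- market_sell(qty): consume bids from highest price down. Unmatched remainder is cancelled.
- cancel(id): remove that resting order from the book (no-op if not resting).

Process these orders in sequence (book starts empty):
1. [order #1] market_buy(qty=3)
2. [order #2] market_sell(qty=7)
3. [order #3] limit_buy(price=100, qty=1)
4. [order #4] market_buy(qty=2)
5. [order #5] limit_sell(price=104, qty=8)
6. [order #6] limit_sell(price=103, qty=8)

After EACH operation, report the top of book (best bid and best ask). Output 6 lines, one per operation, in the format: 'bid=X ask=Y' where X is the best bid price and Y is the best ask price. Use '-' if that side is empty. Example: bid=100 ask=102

Answer: bid=- ask=-
bid=- ask=-
bid=100 ask=-
bid=100 ask=-
bid=100 ask=104
bid=100 ask=103

Derivation:
After op 1 [order #1] market_buy(qty=3): fills=none; bids=[-] asks=[-]
After op 2 [order #2] market_sell(qty=7): fills=none; bids=[-] asks=[-]
After op 3 [order #3] limit_buy(price=100, qty=1): fills=none; bids=[#3:1@100] asks=[-]
After op 4 [order #4] market_buy(qty=2): fills=none; bids=[#3:1@100] asks=[-]
After op 5 [order #5] limit_sell(price=104, qty=8): fills=none; bids=[#3:1@100] asks=[#5:8@104]
After op 6 [order #6] limit_sell(price=103, qty=8): fills=none; bids=[#3:1@100] asks=[#6:8@103 #5:8@104]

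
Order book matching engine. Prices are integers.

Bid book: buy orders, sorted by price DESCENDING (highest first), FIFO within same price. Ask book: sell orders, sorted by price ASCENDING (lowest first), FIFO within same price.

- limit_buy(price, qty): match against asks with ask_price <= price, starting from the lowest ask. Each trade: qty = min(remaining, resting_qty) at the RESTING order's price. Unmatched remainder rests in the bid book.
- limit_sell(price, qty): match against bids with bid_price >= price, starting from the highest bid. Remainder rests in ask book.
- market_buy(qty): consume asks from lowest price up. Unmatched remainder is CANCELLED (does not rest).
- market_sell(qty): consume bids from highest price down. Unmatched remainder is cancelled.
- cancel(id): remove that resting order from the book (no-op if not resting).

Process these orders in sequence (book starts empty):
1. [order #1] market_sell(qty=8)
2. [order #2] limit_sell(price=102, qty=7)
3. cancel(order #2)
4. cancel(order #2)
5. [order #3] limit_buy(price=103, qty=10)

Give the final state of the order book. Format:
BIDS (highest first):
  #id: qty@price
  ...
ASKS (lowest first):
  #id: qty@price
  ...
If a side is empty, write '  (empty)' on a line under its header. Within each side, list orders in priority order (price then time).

Answer: BIDS (highest first):
  #3: 10@103
ASKS (lowest first):
  (empty)

Derivation:
After op 1 [order #1] market_sell(qty=8): fills=none; bids=[-] asks=[-]
After op 2 [order #2] limit_sell(price=102, qty=7): fills=none; bids=[-] asks=[#2:7@102]
After op 3 cancel(order #2): fills=none; bids=[-] asks=[-]
After op 4 cancel(order #2): fills=none; bids=[-] asks=[-]
After op 5 [order #3] limit_buy(price=103, qty=10): fills=none; bids=[#3:10@103] asks=[-]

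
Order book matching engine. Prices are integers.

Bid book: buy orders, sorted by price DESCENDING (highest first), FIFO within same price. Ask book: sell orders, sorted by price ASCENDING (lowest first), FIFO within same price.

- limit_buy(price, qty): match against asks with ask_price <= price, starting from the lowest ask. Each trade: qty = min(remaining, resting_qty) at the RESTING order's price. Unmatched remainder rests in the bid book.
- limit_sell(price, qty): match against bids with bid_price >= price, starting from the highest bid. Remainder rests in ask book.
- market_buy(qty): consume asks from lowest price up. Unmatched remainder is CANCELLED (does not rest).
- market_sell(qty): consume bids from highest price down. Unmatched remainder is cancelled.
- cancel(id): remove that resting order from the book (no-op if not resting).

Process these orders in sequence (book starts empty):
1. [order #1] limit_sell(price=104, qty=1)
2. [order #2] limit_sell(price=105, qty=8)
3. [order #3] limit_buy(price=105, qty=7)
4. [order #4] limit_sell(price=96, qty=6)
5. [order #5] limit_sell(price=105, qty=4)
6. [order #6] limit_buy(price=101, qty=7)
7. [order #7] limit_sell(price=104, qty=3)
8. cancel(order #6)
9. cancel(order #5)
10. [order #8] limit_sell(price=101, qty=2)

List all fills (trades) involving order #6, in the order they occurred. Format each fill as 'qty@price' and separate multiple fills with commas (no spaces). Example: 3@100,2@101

After op 1 [order #1] limit_sell(price=104, qty=1): fills=none; bids=[-] asks=[#1:1@104]
After op 2 [order #2] limit_sell(price=105, qty=8): fills=none; bids=[-] asks=[#1:1@104 #2:8@105]
After op 3 [order #3] limit_buy(price=105, qty=7): fills=#3x#1:1@104 #3x#2:6@105; bids=[-] asks=[#2:2@105]
After op 4 [order #4] limit_sell(price=96, qty=6): fills=none; bids=[-] asks=[#4:6@96 #2:2@105]
After op 5 [order #5] limit_sell(price=105, qty=4): fills=none; bids=[-] asks=[#4:6@96 #2:2@105 #5:4@105]
After op 6 [order #6] limit_buy(price=101, qty=7): fills=#6x#4:6@96; bids=[#6:1@101] asks=[#2:2@105 #5:4@105]
After op 7 [order #7] limit_sell(price=104, qty=3): fills=none; bids=[#6:1@101] asks=[#7:3@104 #2:2@105 #5:4@105]
After op 8 cancel(order #6): fills=none; bids=[-] asks=[#7:3@104 #2:2@105 #5:4@105]
After op 9 cancel(order #5): fills=none; bids=[-] asks=[#7:3@104 #2:2@105]
After op 10 [order #8] limit_sell(price=101, qty=2): fills=none; bids=[-] asks=[#8:2@101 #7:3@104 #2:2@105]

Answer: 6@96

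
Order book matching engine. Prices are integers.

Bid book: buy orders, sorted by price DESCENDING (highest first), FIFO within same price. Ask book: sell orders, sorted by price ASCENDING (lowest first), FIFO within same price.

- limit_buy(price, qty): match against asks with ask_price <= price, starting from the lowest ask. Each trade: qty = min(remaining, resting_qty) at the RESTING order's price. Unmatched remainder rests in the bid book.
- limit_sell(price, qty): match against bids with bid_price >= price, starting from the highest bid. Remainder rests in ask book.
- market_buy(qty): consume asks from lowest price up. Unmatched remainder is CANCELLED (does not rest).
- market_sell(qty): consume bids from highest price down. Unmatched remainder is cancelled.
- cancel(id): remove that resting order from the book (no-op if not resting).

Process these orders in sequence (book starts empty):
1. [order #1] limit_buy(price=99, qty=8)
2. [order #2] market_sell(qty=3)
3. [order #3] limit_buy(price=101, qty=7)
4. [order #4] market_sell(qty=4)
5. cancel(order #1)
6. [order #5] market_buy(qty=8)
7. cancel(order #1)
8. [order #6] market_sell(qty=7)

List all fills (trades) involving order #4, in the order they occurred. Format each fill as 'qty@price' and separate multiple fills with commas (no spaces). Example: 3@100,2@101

Answer: 4@101

Derivation:
After op 1 [order #1] limit_buy(price=99, qty=8): fills=none; bids=[#1:8@99] asks=[-]
After op 2 [order #2] market_sell(qty=3): fills=#1x#2:3@99; bids=[#1:5@99] asks=[-]
After op 3 [order #3] limit_buy(price=101, qty=7): fills=none; bids=[#3:7@101 #1:5@99] asks=[-]
After op 4 [order #4] market_sell(qty=4): fills=#3x#4:4@101; bids=[#3:3@101 #1:5@99] asks=[-]
After op 5 cancel(order #1): fills=none; bids=[#3:3@101] asks=[-]
After op 6 [order #5] market_buy(qty=8): fills=none; bids=[#3:3@101] asks=[-]
After op 7 cancel(order #1): fills=none; bids=[#3:3@101] asks=[-]
After op 8 [order #6] market_sell(qty=7): fills=#3x#6:3@101; bids=[-] asks=[-]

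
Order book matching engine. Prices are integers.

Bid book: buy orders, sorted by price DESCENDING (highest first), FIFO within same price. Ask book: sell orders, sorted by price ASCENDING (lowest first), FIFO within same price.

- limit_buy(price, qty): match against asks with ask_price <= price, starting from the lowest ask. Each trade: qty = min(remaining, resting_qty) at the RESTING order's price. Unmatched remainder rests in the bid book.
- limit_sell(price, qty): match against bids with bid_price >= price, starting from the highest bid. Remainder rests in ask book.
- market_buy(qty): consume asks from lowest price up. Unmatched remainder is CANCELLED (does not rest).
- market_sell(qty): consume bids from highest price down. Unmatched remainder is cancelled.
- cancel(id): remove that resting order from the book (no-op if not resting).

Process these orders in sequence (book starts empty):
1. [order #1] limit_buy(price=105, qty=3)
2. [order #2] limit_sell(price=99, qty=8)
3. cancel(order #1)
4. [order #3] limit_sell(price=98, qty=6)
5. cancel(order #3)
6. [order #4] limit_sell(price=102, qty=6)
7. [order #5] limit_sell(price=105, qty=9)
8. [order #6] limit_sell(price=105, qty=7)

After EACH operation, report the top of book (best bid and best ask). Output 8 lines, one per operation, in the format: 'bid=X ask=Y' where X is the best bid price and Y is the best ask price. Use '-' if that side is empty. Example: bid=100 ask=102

After op 1 [order #1] limit_buy(price=105, qty=3): fills=none; bids=[#1:3@105] asks=[-]
After op 2 [order #2] limit_sell(price=99, qty=8): fills=#1x#2:3@105; bids=[-] asks=[#2:5@99]
After op 3 cancel(order #1): fills=none; bids=[-] asks=[#2:5@99]
After op 4 [order #3] limit_sell(price=98, qty=6): fills=none; bids=[-] asks=[#3:6@98 #2:5@99]
After op 5 cancel(order #3): fills=none; bids=[-] asks=[#2:5@99]
After op 6 [order #4] limit_sell(price=102, qty=6): fills=none; bids=[-] asks=[#2:5@99 #4:6@102]
After op 7 [order #5] limit_sell(price=105, qty=9): fills=none; bids=[-] asks=[#2:5@99 #4:6@102 #5:9@105]
After op 8 [order #6] limit_sell(price=105, qty=7): fills=none; bids=[-] asks=[#2:5@99 #4:6@102 #5:9@105 #6:7@105]

Answer: bid=105 ask=-
bid=- ask=99
bid=- ask=99
bid=- ask=98
bid=- ask=99
bid=- ask=99
bid=- ask=99
bid=- ask=99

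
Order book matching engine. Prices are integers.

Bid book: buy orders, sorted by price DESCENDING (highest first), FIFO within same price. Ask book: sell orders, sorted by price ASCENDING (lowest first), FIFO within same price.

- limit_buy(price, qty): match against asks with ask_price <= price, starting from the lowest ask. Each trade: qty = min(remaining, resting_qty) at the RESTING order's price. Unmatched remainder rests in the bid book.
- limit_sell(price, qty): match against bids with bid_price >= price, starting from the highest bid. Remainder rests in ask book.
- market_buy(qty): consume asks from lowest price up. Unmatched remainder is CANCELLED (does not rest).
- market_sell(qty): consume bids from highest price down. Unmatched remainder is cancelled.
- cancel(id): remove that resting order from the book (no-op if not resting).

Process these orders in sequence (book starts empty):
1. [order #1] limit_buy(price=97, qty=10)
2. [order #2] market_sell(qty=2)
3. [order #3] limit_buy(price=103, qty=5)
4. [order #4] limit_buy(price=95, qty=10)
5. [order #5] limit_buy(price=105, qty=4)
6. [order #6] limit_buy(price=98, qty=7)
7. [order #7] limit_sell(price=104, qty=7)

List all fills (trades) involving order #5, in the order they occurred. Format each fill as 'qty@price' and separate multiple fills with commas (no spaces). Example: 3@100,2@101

After op 1 [order #1] limit_buy(price=97, qty=10): fills=none; bids=[#1:10@97] asks=[-]
After op 2 [order #2] market_sell(qty=2): fills=#1x#2:2@97; bids=[#1:8@97] asks=[-]
After op 3 [order #3] limit_buy(price=103, qty=5): fills=none; bids=[#3:5@103 #1:8@97] asks=[-]
After op 4 [order #4] limit_buy(price=95, qty=10): fills=none; bids=[#3:5@103 #1:8@97 #4:10@95] asks=[-]
After op 5 [order #5] limit_buy(price=105, qty=4): fills=none; bids=[#5:4@105 #3:5@103 #1:8@97 #4:10@95] asks=[-]
After op 6 [order #6] limit_buy(price=98, qty=7): fills=none; bids=[#5:4@105 #3:5@103 #6:7@98 #1:8@97 #4:10@95] asks=[-]
After op 7 [order #7] limit_sell(price=104, qty=7): fills=#5x#7:4@105; bids=[#3:5@103 #6:7@98 #1:8@97 #4:10@95] asks=[#7:3@104]

Answer: 4@105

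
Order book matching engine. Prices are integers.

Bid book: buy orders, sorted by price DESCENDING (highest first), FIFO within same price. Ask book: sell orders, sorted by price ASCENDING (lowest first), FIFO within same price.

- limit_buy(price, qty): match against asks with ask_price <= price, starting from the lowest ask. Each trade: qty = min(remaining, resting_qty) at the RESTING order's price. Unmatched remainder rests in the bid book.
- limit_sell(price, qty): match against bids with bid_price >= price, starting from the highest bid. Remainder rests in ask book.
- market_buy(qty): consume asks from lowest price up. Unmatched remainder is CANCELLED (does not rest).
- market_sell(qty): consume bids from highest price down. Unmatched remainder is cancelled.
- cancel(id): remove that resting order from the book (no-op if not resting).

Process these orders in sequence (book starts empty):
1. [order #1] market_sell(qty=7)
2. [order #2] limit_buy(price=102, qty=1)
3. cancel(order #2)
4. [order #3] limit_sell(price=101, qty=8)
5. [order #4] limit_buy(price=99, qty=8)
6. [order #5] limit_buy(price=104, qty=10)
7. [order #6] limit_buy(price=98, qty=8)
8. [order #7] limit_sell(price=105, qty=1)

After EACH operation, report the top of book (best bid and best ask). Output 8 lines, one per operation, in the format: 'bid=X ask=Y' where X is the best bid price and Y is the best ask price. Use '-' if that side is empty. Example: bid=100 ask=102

Answer: bid=- ask=-
bid=102 ask=-
bid=- ask=-
bid=- ask=101
bid=99 ask=101
bid=104 ask=-
bid=104 ask=-
bid=104 ask=105

Derivation:
After op 1 [order #1] market_sell(qty=7): fills=none; bids=[-] asks=[-]
After op 2 [order #2] limit_buy(price=102, qty=1): fills=none; bids=[#2:1@102] asks=[-]
After op 3 cancel(order #2): fills=none; bids=[-] asks=[-]
After op 4 [order #3] limit_sell(price=101, qty=8): fills=none; bids=[-] asks=[#3:8@101]
After op 5 [order #4] limit_buy(price=99, qty=8): fills=none; bids=[#4:8@99] asks=[#3:8@101]
After op 6 [order #5] limit_buy(price=104, qty=10): fills=#5x#3:8@101; bids=[#5:2@104 #4:8@99] asks=[-]
After op 7 [order #6] limit_buy(price=98, qty=8): fills=none; bids=[#5:2@104 #4:8@99 #6:8@98] asks=[-]
After op 8 [order #7] limit_sell(price=105, qty=1): fills=none; bids=[#5:2@104 #4:8@99 #6:8@98] asks=[#7:1@105]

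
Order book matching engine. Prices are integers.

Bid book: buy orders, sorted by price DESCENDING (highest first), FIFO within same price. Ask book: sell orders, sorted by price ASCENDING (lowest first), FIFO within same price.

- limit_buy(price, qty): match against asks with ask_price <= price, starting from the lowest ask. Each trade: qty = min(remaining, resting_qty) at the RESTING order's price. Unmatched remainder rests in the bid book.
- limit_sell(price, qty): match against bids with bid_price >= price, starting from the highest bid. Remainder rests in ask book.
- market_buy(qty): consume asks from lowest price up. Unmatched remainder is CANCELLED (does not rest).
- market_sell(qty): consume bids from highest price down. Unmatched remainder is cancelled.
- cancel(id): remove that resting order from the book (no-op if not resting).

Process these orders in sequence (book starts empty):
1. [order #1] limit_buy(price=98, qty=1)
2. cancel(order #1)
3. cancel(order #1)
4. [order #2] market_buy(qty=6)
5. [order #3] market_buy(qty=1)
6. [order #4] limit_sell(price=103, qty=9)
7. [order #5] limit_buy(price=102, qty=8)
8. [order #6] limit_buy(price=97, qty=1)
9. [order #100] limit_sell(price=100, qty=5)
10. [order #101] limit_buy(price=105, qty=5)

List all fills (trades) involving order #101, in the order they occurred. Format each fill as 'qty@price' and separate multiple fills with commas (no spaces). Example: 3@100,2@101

Answer: 5@103

Derivation:
After op 1 [order #1] limit_buy(price=98, qty=1): fills=none; bids=[#1:1@98] asks=[-]
After op 2 cancel(order #1): fills=none; bids=[-] asks=[-]
After op 3 cancel(order #1): fills=none; bids=[-] asks=[-]
After op 4 [order #2] market_buy(qty=6): fills=none; bids=[-] asks=[-]
After op 5 [order #3] market_buy(qty=1): fills=none; bids=[-] asks=[-]
After op 6 [order #4] limit_sell(price=103, qty=9): fills=none; bids=[-] asks=[#4:9@103]
After op 7 [order #5] limit_buy(price=102, qty=8): fills=none; bids=[#5:8@102] asks=[#4:9@103]
After op 8 [order #6] limit_buy(price=97, qty=1): fills=none; bids=[#5:8@102 #6:1@97] asks=[#4:9@103]
After op 9 [order #100] limit_sell(price=100, qty=5): fills=#5x#100:5@102; bids=[#5:3@102 #6:1@97] asks=[#4:9@103]
After op 10 [order #101] limit_buy(price=105, qty=5): fills=#101x#4:5@103; bids=[#5:3@102 #6:1@97] asks=[#4:4@103]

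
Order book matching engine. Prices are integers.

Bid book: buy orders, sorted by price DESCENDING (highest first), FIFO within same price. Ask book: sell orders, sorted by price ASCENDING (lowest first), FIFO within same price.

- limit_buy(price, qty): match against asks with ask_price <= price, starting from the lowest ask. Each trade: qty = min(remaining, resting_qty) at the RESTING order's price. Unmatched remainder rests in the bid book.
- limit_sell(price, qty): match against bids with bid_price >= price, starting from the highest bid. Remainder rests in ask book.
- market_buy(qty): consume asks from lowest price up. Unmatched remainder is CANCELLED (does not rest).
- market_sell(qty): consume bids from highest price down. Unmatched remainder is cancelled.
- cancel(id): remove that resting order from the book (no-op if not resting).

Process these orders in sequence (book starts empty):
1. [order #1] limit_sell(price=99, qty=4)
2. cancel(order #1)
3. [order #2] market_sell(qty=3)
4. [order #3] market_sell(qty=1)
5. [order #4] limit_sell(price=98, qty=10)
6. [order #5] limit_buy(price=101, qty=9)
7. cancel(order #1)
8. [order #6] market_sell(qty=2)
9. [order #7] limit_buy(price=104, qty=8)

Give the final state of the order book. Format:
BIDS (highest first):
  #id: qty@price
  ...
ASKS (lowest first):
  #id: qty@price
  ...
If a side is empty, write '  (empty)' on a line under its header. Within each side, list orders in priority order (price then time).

Answer: BIDS (highest first):
  #7: 7@104
ASKS (lowest first):
  (empty)

Derivation:
After op 1 [order #1] limit_sell(price=99, qty=4): fills=none; bids=[-] asks=[#1:4@99]
After op 2 cancel(order #1): fills=none; bids=[-] asks=[-]
After op 3 [order #2] market_sell(qty=3): fills=none; bids=[-] asks=[-]
After op 4 [order #3] market_sell(qty=1): fills=none; bids=[-] asks=[-]
After op 5 [order #4] limit_sell(price=98, qty=10): fills=none; bids=[-] asks=[#4:10@98]
After op 6 [order #5] limit_buy(price=101, qty=9): fills=#5x#4:9@98; bids=[-] asks=[#4:1@98]
After op 7 cancel(order #1): fills=none; bids=[-] asks=[#4:1@98]
After op 8 [order #6] market_sell(qty=2): fills=none; bids=[-] asks=[#4:1@98]
After op 9 [order #7] limit_buy(price=104, qty=8): fills=#7x#4:1@98; bids=[#7:7@104] asks=[-]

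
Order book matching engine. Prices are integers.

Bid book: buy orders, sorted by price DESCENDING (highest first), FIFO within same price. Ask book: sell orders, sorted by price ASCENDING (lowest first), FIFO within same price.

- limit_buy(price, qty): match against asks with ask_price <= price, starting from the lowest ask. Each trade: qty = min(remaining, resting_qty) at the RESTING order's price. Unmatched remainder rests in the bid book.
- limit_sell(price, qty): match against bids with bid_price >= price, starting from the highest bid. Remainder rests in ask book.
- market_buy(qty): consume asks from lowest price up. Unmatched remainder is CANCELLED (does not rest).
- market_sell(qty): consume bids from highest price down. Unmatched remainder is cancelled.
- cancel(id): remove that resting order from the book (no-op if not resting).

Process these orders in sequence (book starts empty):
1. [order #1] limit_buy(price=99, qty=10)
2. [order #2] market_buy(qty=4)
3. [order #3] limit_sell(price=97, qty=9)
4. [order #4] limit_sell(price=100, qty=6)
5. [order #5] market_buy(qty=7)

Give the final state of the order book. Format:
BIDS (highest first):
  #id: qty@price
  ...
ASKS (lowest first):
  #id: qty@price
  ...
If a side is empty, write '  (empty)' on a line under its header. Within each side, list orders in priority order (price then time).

After op 1 [order #1] limit_buy(price=99, qty=10): fills=none; bids=[#1:10@99] asks=[-]
After op 2 [order #2] market_buy(qty=4): fills=none; bids=[#1:10@99] asks=[-]
After op 3 [order #3] limit_sell(price=97, qty=9): fills=#1x#3:9@99; bids=[#1:1@99] asks=[-]
After op 4 [order #4] limit_sell(price=100, qty=6): fills=none; bids=[#1:1@99] asks=[#4:6@100]
After op 5 [order #5] market_buy(qty=7): fills=#5x#4:6@100; bids=[#1:1@99] asks=[-]

Answer: BIDS (highest first):
  #1: 1@99
ASKS (lowest first):
  (empty)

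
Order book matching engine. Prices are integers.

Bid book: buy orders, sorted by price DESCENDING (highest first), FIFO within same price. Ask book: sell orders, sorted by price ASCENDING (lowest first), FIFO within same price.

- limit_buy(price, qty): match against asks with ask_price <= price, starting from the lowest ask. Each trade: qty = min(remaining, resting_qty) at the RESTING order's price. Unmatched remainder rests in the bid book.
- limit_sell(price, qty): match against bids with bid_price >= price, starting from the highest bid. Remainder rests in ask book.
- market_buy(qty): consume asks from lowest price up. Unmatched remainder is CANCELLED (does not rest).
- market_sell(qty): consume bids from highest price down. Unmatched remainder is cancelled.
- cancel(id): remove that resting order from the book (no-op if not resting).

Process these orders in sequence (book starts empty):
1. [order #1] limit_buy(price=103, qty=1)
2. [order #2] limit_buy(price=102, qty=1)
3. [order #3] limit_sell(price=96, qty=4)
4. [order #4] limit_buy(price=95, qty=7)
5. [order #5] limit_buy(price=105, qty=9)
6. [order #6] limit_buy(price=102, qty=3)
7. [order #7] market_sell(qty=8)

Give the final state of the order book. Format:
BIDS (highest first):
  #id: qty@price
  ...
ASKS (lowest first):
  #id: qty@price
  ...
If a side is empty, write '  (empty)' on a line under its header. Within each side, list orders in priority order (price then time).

After op 1 [order #1] limit_buy(price=103, qty=1): fills=none; bids=[#1:1@103] asks=[-]
After op 2 [order #2] limit_buy(price=102, qty=1): fills=none; bids=[#1:1@103 #2:1@102] asks=[-]
After op 3 [order #3] limit_sell(price=96, qty=4): fills=#1x#3:1@103 #2x#3:1@102; bids=[-] asks=[#3:2@96]
After op 4 [order #4] limit_buy(price=95, qty=7): fills=none; bids=[#4:7@95] asks=[#3:2@96]
After op 5 [order #5] limit_buy(price=105, qty=9): fills=#5x#3:2@96; bids=[#5:7@105 #4:7@95] asks=[-]
After op 6 [order #6] limit_buy(price=102, qty=3): fills=none; bids=[#5:7@105 #6:3@102 #4:7@95] asks=[-]
After op 7 [order #7] market_sell(qty=8): fills=#5x#7:7@105 #6x#7:1@102; bids=[#6:2@102 #4:7@95] asks=[-]

Answer: BIDS (highest first):
  #6: 2@102
  #4: 7@95
ASKS (lowest first):
  (empty)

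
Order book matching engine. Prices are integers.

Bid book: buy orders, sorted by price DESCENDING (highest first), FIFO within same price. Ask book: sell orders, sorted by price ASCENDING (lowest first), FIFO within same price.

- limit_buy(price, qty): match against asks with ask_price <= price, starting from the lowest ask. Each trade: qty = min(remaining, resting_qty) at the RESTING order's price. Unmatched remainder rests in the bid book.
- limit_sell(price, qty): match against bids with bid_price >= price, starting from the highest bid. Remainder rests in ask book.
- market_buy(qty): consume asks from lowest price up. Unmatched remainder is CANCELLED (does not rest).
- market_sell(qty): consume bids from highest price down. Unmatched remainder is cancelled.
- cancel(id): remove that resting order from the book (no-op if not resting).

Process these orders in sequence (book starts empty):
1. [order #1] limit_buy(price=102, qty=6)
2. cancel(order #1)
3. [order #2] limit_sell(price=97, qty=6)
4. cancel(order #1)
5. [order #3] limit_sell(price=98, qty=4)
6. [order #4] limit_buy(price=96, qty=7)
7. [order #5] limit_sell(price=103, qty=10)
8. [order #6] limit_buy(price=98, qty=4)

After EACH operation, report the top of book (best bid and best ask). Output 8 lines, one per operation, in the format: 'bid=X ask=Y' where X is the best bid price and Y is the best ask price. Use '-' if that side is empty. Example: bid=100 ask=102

After op 1 [order #1] limit_buy(price=102, qty=6): fills=none; bids=[#1:6@102] asks=[-]
After op 2 cancel(order #1): fills=none; bids=[-] asks=[-]
After op 3 [order #2] limit_sell(price=97, qty=6): fills=none; bids=[-] asks=[#2:6@97]
After op 4 cancel(order #1): fills=none; bids=[-] asks=[#2:6@97]
After op 5 [order #3] limit_sell(price=98, qty=4): fills=none; bids=[-] asks=[#2:6@97 #3:4@98]
After op 6 [order #4] limit_buy(price=96, qty=7): fills=none; bids=[#4:7@96] asks=[#2:6@97 #3:4@98]
After op 7 [order #5] limit_sell(price=103, qty=10): fills=none; bids=[#4:7@96] asks=[#2:6@97 #3:4@98 #5:10@103]
After op 8 [order #6] limit_buy(price=98, qty=4): fills=#6x#2:4@97; bids=[#4:7@96] asks=[#2:2@97 #3:4@98 #5:10@103]

Answer: bid=102 ask=-
bid=- ask=-
bid=- ask=97
bid=- ask=97
bid=- ask=97
bid=96 ask=97
bid=96 ask=97
bid=96 ask=97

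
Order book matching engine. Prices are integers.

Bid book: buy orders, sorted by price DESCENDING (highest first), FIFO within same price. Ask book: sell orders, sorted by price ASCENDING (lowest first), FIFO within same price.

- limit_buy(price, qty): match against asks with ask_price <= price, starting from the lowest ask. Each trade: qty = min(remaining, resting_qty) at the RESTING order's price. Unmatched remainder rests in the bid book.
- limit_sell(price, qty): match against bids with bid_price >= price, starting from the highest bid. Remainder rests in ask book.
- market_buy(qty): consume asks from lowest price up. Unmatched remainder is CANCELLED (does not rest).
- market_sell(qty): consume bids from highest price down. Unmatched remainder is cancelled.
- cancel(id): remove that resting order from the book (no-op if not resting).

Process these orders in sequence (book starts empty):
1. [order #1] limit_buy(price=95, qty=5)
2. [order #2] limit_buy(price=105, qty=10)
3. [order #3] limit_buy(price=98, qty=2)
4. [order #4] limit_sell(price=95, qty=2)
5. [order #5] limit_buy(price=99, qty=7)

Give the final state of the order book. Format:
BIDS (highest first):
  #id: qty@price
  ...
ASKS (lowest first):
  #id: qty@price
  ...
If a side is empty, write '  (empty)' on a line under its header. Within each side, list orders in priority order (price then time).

Answer: BIDS (highest first):
  #2: 8@105
  #5: 7@99
  #3: 2@98
  #1: 5@95
ASKS (lowest first):
  (empty)

Derivation:
After op 1 [order #1] limit_buy(price=95, qty=5): fills=none; bids=[#1:5@95] asks=[-]
After op 2 [order #2] limit_buy(price=105, qty=10): fills=none; bids=[#2:10@105 #1:5@95] asks=[-]
After op 3 [order #3] limit_buy(price=98, qty=2): fills=none; bids=[#2:10@105 #3:2@98 #1:5@95] asks=[-]
After op 4 [order #4] limit_sell(price=95, qty=2): fills=#2x#4:2@105; bids=[#2:8@105 #3:2@98 #1:5@95] asks=[-]
After op 5 [order #5] limit_buy(price=99, qty=7): fills=none; bids=[#2:8@105 #5:7@99 #3:2@98 #1:5@95] asks=[-]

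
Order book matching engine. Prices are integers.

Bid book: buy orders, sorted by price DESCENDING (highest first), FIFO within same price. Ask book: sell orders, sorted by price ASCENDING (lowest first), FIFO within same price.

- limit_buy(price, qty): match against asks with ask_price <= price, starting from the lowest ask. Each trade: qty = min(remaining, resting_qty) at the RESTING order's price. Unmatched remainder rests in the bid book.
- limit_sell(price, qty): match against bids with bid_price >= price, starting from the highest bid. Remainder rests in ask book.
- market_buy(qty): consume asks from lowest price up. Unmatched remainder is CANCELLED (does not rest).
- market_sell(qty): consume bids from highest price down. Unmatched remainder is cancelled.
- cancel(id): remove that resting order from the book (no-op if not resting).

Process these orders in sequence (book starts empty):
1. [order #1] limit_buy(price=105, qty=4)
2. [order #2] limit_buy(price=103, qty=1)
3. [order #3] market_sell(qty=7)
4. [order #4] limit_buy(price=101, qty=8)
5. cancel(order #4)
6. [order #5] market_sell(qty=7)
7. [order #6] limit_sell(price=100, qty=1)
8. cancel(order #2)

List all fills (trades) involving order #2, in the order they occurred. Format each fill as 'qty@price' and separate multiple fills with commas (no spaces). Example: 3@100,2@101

Answer: 1@103

Derivation:
After op 1 [order #1] limit_buy(price=105, qty=4): fills=none; bids=[#1:4@105] asks=[-]
After op 2 [order #2] limit_buy(price=103, qty=1): fills=none; bids=[#1:4@105 #2:1@103] asks=[-]
After op 3 [order #3] market_sell(qty=7): fills=#1x#3:4@105 #2x#3:1@103; bids=[-] asks=[-]
After op 4 [order #4] limit_buy(price=101, qty=8): fills=none; bids=[#4:8@101] asks=[-]
After op 5 cancel(order #4): fills=none; bids=[-] asks=[-]
After op 6 [order #5] market_sell(qty=7): fills=none; bids=[-] asks=[-]
After op 7 [order #6] limit_sell(price=100, qty=1): fills=none; bids=[-] asks=[#6:1@100]
After op 8 cancel(order #2): fills=none; bids=[-] asks=[#6:1@100]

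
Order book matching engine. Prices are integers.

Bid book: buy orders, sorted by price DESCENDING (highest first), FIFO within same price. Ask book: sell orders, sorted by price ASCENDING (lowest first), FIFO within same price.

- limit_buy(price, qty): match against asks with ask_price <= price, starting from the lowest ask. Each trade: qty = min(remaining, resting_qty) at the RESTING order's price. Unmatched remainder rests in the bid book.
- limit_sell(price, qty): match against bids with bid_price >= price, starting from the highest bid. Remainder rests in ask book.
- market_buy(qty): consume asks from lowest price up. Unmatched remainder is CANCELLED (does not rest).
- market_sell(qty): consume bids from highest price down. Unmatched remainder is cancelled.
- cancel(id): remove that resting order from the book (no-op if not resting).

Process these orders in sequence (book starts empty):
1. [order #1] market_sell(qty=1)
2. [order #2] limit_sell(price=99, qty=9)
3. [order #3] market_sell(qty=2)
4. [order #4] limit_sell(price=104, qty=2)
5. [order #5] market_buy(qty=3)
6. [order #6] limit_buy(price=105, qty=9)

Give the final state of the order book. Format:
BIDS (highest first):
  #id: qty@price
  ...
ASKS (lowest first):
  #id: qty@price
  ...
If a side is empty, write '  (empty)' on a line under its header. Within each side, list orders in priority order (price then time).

After op 1 [order #1] market_sell(qty=1): fills=none; bids=[-] asks=[-]
After op 2 [order #2] limit_sell(price=99, qty=9): fills=none; bids=[-] asks=[#2:9@99]
After op 3 [order #3] market_sell(qty=2): fills=none; bids=[-] asks=[#2:9@99]
After op 4 [order #4] limit_sell(price=104, qty=2): fills=none; bids=[-] asks=[#2:9@99 #4:2@104]
After op 5 [order #5] market_buy(qty=3): fills=#5x#2:3@99; bids=[-] asks=[#2:6@99 #4:2@104]
After op 6 [order #6] limit_buy(price=105, qty=9): fills=#6x#2:6@99 #6x#4:2@104; bids=[#6:1@105] asks=[-]

Answer: BIDS (highest first):
  #6: 1@105
ASKS (lowest first):
  (empty)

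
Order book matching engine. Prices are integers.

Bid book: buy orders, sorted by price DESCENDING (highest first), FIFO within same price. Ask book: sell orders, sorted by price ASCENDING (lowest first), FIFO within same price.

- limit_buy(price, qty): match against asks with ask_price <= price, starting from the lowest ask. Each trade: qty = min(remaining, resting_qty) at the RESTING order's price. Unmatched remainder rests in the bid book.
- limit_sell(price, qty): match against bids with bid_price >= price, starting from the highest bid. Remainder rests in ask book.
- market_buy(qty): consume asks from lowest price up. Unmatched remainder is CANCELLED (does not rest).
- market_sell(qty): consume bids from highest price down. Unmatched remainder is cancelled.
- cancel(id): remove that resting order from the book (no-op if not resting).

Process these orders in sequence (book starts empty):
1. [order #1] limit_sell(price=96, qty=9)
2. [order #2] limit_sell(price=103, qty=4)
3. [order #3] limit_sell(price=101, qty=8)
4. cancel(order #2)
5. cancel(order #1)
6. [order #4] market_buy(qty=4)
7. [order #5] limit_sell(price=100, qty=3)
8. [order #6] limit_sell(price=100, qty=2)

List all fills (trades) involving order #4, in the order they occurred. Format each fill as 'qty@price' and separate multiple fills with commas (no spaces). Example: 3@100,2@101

After op 1 [order #1] limit_sell(price=96, qty=9): fills=none; bids=[-] asks=[#1:9@96]
After op 2 [order #2] limit_sell(price=103, qty=4): fills=none; bids=[-] asks=[#1:9@96 #2:4@103]
After op 3 [order #3] limit_sell(price=101, qty=8): fills=none; bids=[-] asks=[#1:9@96 #3:8@101 #2:4@103]
After op 4 cancel(order #2): fills=none; bids=[-] asks=[#1:9@96 #3:8@101]
After op 5 cancel(order #1): fills=none; bids=[-] asks=[#3:8@101]
After op 6 [order #4] market_buy(qty=4): fills=#4x#3:4@101; bids=[-] asks=[#3:4@101]
After op 7 [order #5] limit_sell(price=100, qty=3): fills=none; bids=[-] asks=[#5:3@100 #3:4@101]
After op 8 [order #6] limit_sell(price=100, qty=2): fills=none; bids=[-] asks=[#5:3@100 #6:2@100 #3:4@101]

Answer: 4@101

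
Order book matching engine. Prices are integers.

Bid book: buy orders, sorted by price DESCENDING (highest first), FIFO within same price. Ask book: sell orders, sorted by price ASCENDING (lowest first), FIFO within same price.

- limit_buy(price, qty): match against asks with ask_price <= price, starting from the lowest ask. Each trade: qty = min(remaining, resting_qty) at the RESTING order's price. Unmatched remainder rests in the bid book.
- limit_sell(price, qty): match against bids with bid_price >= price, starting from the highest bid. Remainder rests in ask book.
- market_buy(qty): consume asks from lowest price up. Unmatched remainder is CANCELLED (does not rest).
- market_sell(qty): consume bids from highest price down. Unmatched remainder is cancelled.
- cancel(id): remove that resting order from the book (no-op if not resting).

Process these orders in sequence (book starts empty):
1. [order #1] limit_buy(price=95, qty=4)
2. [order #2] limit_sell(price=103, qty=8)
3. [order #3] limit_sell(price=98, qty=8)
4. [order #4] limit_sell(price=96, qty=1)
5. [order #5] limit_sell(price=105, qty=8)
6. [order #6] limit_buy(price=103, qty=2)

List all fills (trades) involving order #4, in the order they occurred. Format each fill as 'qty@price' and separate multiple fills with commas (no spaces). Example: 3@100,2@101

Answer: 1@96

Derivation:
After op 1 [order #1] limit_buy(price=95, qty=4): fills=none; bids=[#1:4@95] asks=[-]
After op 2 [order #2] limit_sell(price=103, qty=8): fills=none; bids=[#1:4@95] asks=[#2:8@103]
After op 3 [order #3] limit_sell(price=98, qty=8): fills=none; bids=[#1:4@95] asks=[#3:8@98 #2:8@103]
After op 4 [order #4] limit_sell(price=96, qty=1): fills=none; bids=[#1:4@95] asks=[#4:1@96 #3:8@98 #2:8@103]
After op 5 [order #5] limit_sell(price=105, qty=8): fills=none; bids=[#1:4@95] asks=[#4:1@96 #3:8@98 #2:8@103 #5:8@105]
After op 6 [order #6] limit_buy(price=103, qty=2): fills=#6x#4:1@96 #6x#3:1@98; bids=[#1:4@95] asks=[#3:7@98 #2:8@103 #5:8@105]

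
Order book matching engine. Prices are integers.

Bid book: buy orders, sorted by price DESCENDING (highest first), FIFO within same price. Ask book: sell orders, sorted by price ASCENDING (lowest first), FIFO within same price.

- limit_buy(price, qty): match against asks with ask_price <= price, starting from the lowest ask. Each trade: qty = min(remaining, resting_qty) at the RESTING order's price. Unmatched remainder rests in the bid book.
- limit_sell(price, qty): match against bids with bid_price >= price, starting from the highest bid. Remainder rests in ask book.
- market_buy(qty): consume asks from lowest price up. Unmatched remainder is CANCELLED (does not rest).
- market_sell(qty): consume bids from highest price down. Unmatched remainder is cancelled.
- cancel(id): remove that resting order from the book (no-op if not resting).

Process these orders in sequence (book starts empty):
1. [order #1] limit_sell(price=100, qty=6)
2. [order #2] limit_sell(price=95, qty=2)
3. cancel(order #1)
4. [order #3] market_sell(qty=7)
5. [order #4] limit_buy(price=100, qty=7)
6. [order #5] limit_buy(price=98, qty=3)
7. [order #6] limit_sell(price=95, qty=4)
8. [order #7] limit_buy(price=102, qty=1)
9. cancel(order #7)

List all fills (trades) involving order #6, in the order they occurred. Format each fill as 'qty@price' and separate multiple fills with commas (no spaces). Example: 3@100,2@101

Answer: 4@100

Derivation:
After op 1 [order #1] limit_sell(price=100, qty=6): fills=none; bids=[-] asks=[#1:6@100]
After op 2 [order #2] limit_sell(price=95, qty=2): fills=none; bids=[-] asks=[#2:2@95 #1:6@100]
After op 3 cancel(order #1): fills=none; bids=[-] asks=[#2:2@95]
After op 4 [order #3] market_sell(qty=7): fills=none; bids=[-] asks=[#2:2@95]
After op 5 [order #4] limit_buy(price=100, qty=7): fills=#4x#2:2@95; bids=[#4:5@100] asks=[-]
After op 6 [order #5] limit_buy(price=98, qty=3): fills=none; bids=[#4:5@100 #5:3@98] asks=[-]
After op 7 [order #6] limit_sell(price=95, qty=4): fills=#4x#6:4@100; bids=[#4:1@100 #5:3@98] asks=[-]
After op 8 [order #7] limit_buy(price=102, qty=1): fills=none; bids=[#7:1@102 #4:1@100 #5:3@98] asks=[-]
After op 9 cancel(order #7): fills=none; bids=[#4:1@100 #5:3@98] asks=[-]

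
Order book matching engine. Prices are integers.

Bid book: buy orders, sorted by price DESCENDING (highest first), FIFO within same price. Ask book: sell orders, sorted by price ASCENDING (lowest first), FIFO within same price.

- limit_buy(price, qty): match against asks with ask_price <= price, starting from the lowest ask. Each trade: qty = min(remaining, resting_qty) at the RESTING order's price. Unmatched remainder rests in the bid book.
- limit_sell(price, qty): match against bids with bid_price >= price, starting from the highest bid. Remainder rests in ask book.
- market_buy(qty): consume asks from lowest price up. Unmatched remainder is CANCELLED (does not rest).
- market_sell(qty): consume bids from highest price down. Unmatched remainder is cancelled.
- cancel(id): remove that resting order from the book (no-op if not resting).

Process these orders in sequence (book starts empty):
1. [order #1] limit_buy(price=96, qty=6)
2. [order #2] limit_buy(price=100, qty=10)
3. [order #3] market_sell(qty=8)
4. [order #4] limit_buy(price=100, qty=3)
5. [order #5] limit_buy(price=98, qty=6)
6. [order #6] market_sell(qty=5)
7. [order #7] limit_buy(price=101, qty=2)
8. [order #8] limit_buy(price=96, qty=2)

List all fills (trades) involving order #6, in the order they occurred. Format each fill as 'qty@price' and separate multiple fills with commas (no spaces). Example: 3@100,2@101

After op 1 [order #1] limit_buy(price=96, qty=6): fills=none; bids=[#1:6@96] asks=[-]
After op 2 [order #2] limit_buy(price=100, qty=10): fills=none; bids=[#2:10@100 #1:6@96] asks=[-]
After op 3 [order #3] market_sell(qty=8): fills=#2x#3:8@100; bids=[#2:2@100 #1:6@96] asks=[-]
After op 4 [order #4] limit_buy(price=100, qty=3): fills=none; bids=[#2:2@100 #4:3@100 #1:6@96] asks=[-]
After op 5 [order #5] limit_buy(price=98, qty=6): fills=none; bids=[#2:2@100 #4:3@100 #5:6@98 #1:6@96] asks=[-]
After op 6 [order #6] market_sell(qty=5): fills=#2x#6:2@100 #4x#6:3@100; bids=[#5:6@98 #1:6@96] asks=[-]
After op 7 [order #7] limit_buy(price=101, qty=2): fills=none; bids=[#7:2@101 #5:6@98 #1:6@96] asks=[-]
After op 8 [order #8] limit_buy(price=96, qty=2): fills=none; bids=[#7:2@101 #5:6@98 #1:6@96 #8:2@96] asks=[-]

Answer: 2@100,3@100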